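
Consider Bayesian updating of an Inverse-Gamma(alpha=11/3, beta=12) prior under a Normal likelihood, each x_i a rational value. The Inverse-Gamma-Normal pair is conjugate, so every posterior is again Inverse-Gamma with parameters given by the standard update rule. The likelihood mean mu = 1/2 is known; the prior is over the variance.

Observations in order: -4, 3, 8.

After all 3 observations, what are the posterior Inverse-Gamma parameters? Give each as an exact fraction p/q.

obs 1: x=-4 → posterior Inverse-Gamma(25/6, 177/8)
obs 2: x=3 → posterior Inverse-Gamma(14/3, 101/4)
obs 3: x=8 → posterior Inverse-Gamma(31/6, 427/8)

alpha=31/6, beta=427/8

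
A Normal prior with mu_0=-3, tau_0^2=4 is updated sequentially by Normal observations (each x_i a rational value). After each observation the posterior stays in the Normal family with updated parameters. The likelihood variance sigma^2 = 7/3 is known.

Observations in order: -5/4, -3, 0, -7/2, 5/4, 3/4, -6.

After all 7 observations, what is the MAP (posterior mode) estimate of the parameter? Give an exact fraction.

obs 1: x=-5/4 → posterior Normal(-36/19, 28/19)
obs 2: x=-3 → posterior Normal(-72/31, 28/31)
obs 3: x=0 → posterior Normal(-72/43, 28/43)
obs 4: x=-7/2 → posterior Normal(-114/55, 28/55)
obs 5: x=5/4 → posterior Normal(-99/67, 28/67)
obs 6: x=3/4 → posterior Normal(-90/79, 28/79)
obs 7: x=-6 → posterior Normal(-162/91, 4/13)

-162/91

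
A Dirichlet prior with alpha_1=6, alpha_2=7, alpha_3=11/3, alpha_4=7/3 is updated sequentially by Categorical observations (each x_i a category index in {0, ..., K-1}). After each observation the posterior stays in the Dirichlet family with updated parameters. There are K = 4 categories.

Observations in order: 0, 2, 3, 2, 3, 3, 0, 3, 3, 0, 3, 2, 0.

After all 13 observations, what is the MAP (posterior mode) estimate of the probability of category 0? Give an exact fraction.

obs 1: x=0 → posterior Dirichlet(7, 7, 11/3, 7/3)
obs 2: x=2 → posterior Dirichlet(7, 7, 14/3, 7/3)
obs 3: x=3 → posterior Dirichlet(7, 7, 14/3, 10/3)
obs 4: x=2 → posterior Dirichlet(7, 7, 17/3, 10/3)
obs 5: x=3 → posterior Dirichlet(7, 7, 17/3, 13/3)
obs 6: x=3 → posterior Dirichlet(7, 7, 17/3, 16/3)
obs 7: x=0 → posterior Dirichlet(8, 7, 17/3, 16/3)
obs 8: x=3 → posterior Dirichlet(8, 7, 17/3, 19/3)
obs 9: x=3 → posterior Dirichlet(8, 7, 17/3, 22/3)
obs 10: x=0 → posterior Dirichlet(9, 7, 17/3, 22/3)
obs 11: x=3 → posterior Dirichlet(9, 7, 17/3, 25/3)
obs 12: x=2 → posterior Dirichlet(9, 7, 20/3, 25/3)
obs 13: x=0 → posterior Dirichlet(10, 7, 20/3, 25/3)

9/28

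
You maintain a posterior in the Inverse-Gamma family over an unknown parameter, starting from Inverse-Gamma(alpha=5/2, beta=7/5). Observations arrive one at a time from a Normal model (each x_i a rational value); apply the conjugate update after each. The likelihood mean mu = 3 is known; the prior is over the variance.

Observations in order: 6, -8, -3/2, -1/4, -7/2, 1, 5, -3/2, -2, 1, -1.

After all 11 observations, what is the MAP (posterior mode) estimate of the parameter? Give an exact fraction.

obs 1: x=6 → posterior Inverse-Gamma(3, 59/10)
obs 2: x=-8 → posterior Inverse-Gamma(7/2, 332/5)
obs 3: x=-3/2 → posterior Inverse-Gamma(4, 3061/40)
obs 4: x=-1/4 → posterior Inverse-Gamma(9/2, 13089/160)
obs 5: x=-7/2 → posterior Inverse-Gamma(5, 16469/160)
obs 6: x=1 → posterior Inverse-Gamma(11/2, 16789/160)
obs 7: x=5 → posterior Inverse-Gamma(6, 17109/160)
obs 8: x=-3/2 → posterior Inverse-Gamma(13/2, 18729/160)
obs 9: x=-2 → posterior Inverse-Gamma(7, 20729/160)
obs 10: x=1 → posterior Inverse-Gamma(15/2, 21049/160)
obs 11: x=-1 → posterior Inverse-Gamma(8, 22329/160)

2481/160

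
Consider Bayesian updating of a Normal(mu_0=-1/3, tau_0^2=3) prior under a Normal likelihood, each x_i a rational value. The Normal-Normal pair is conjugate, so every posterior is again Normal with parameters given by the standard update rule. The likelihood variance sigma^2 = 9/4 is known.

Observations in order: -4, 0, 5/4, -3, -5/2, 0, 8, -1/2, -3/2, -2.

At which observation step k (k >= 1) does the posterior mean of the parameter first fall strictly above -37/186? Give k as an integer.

k = 7

obs 1: x=-4 → posterior Normal(-17/7, 9/7)
obs 2: x=0 → posterior Normal(-17/11, 9/11)
obs 3: x=5/4 → posterior Normal(-4/5, 3/5)
obs 4: x=-3 → posterior Normal(-24/19, 9/19)
obs 5: x=-5/2 → posterior Normal(-34/23, 9/23)
obs 6: x=0 → posterior Normal(-34/27, 1/3)
obs 7: x=8 → posterior Normal(-2/31, 9/31)
obs 8: x=-1/2 → posterior Normal(-4/35, 9/35)
obs 9: x=-3/2 → posterior Normal(-10/39, 3/13)
obs 10: x=-2 → posterior Normal(-18/43, 9/43)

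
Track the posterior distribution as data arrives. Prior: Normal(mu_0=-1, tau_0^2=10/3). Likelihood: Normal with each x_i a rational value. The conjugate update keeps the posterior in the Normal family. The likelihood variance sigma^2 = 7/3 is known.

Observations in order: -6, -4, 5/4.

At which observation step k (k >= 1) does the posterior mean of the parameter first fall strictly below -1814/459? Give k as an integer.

obs 1: x=-6 → posterior Normal(-67/17, 70/51)
obs 2: x=-4 → posterior Normal(-107/27, 70/81)
obs 3: x=5/4 → posterior Normal(-189/74, 70/111)

k = 2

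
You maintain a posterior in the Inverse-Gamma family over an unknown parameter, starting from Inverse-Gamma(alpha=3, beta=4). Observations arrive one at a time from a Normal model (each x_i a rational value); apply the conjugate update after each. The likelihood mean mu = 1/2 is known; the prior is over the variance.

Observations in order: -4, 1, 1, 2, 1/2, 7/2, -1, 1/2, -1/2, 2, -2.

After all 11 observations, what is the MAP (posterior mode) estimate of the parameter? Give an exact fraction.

obs 1: x=-4 → posterior Inverse-Gamma(7/2, 113/8)
obs 2: x=1 → posterior Inverse-Gamma(4, 57/4)
obs 3: x=1 → posterior Inverse-Gamma(9/2, 115/8)
obs 4: x=2 → posterior Inverse-Gamma(5, 31/2)
obs 5: x=1/2 → posterior Inverse-Gamma(11/2, 31/2)
obs 6: x=7/2 → posterior Inverse-Gamma(6, 20)
obs 7: x=-1 → posterior Inverse-Gamma(13/2, 169/8)
obs 8: x=1/2 → posterior Inverse-Gamma(7, 169/8)
obs 9: x=-1/2 → posterior Inverse-Gamma(15/2, 173/8)
obs 10: x=2 → posterior Inverse-Gamma(8, 91/4)
obs 11: x=-2 → posterior Inverse-Gamma(17/2, 207/8)

207/76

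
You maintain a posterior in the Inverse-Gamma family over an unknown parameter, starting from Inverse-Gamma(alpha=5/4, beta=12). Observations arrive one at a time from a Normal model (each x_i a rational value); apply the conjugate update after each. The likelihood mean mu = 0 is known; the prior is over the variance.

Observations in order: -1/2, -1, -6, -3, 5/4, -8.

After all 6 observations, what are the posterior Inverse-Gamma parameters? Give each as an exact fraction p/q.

obs 1: x=-1/2 → posterior Inverse-Gamma(7/4, 97/8)
obs 2: x=-1 → posterior Inverse-Gamma(9/4, 101/8)
obs 3: x=-6 → posterior Inverse-Gamma(11/4, 245/8)
obs 4: x=-3 → posterior Inverse-Gamma(13/4, 281/8)
obs 5: x=5/4 → posterior Inverse-Gamma(15/4, 1149/32)
obs 6: x=-8 → posterior Inverse-Gamma(17/4, 2173/32)

alpha=17/4, beta=2173/32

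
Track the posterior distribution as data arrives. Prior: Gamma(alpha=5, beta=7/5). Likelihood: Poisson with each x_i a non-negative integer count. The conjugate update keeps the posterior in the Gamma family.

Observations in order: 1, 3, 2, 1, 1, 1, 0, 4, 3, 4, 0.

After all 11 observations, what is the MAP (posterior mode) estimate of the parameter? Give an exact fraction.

60/31

obs 1: x=1 → posterior Gamma(6, 12/5)
obs 2: x=3 → posterior Gamma(9, 17/5)
obs 3: x=2 → posterior Gamma(11, 22/5)
obs 4: x=1 → posterior Gamma(12, 27/5)
obs 5: x=1 → posterior Gamma(13, 32/5)
obs 6: x=1 → posterior Gamma(14, 37/5)
obs 7: x=0 → posterior Gamma(14, 42/5)
obs 8: x=4 → posterior Gamma(18, 47/5)
obs 9: x=3 → posterior Gamma(21, 52/5)
obs 10: x=4 → posterior Gamma(25, 57/5)
obs 11: x=0 → posterior Gamma(25, 62/5)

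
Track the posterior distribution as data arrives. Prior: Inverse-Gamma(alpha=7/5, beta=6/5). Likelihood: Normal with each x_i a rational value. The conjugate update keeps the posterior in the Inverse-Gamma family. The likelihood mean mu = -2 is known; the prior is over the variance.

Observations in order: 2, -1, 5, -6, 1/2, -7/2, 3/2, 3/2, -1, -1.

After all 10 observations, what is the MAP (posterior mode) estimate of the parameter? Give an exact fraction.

597/74

obs 1: x=2 → posterior Inverse-Gamma(19/10, 46/5)
obs 2: x=-1 → posterior Inverse-Gamma(12/5, 97/10)
obs 3: x=5 → posterior Inverse-Gamma(29/10, 171/5)
obs 4: x=-6 → posterior Inverse-Gamma(17/5, 211/5)
obs 5: x=1/2 → posterior Inverse-Gamma(39/10, 1813/40)
obs 6: x=-7/2 → posterior Inverse-Gamma(22/5, 929/20)
obs 7: x=3/2 → posterior Inverse-Gamma(49/10, 2103/40)
obs 8: x=3/2 → posterior Inverse-Gamma(27/5, 587/10)
obs 9: x=-1 → posterior Inverse-Gamma(59/10, 296/5)
obs 10: x=-1 → posterior Inverse-Gamma(32/5, 597/10)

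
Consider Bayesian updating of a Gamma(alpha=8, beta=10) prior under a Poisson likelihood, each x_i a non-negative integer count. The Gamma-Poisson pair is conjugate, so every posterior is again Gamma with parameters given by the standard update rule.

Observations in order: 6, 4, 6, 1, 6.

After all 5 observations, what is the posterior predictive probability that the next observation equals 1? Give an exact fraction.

89164242543291100300848484039306640625/340282366920938463463374607431768211456

obs 1: x=6 → posterior Gamma(14, 11)
obs 2: x=4 → posterior Gamma(18, 12)
obs 3: x=6 → posterior Gamma(24, 13)
obs 4: x=1 → posterior Gamma(25, 14)
obs 5: x=6 → posterior Gamma(31, 15)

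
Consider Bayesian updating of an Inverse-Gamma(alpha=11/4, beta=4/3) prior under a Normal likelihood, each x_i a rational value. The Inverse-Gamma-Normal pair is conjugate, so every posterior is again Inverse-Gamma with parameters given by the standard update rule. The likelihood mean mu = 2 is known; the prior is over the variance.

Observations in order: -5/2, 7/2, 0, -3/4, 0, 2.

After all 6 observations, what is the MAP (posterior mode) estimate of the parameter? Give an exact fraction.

1955/648

obs 1: x=-5/2 → posterior Inverse-Gamma(13/4, 275/24)
obs 2: x=7/2 → posterior Inverse-Gamma(15/4, 151/12)
obs 3: x=0 → posterior Inverse-Gamma(17/4, 175/12)
obs 4: x=-3/4 → posterior Inverse-Gamma(19/4, 1763/96)
obs 5: x=0 → posterior Inverse-Gamma(21/4, 1955/96)
obs 6: x=2 → posterior Inverse-Gamma(23/4, 1955/96)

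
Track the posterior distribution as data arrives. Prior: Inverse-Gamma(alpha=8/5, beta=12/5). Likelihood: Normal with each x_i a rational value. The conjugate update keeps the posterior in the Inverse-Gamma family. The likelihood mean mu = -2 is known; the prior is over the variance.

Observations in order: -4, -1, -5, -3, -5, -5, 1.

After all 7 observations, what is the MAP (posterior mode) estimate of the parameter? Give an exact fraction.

234/61

obs 1: x=-4 → posterior Inverse-Gamma(21/10, 22/5)
obs 2: x=-1 → posterior Inverse-Gamma(13/5, 49/10)
obs 3: x=-5 → posterior Inverse-Gamma(31/10, 47/5)
obs 4: x=-3 → posterior Inverse-Gamma(18/5, 99/10)
obs 5: x=-5 → posterior Inverse-Gamma(41/10, 72/5)
obs 6: x=-5 → posterior Inverse-Gamma(23/5, 189/10)
obs 7: x=1 → posterior Inverse-Gamma(51/10, 117/5)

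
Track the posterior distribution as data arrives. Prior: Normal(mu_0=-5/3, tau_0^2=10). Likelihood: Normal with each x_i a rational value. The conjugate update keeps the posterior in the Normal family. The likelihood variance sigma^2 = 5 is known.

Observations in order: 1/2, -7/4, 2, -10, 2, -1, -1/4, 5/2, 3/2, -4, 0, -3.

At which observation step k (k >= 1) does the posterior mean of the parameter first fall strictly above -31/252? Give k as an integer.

obs 1: x=1/2 → posterior Normal(-2/9, 10/3)
obs 2: x=-7/4 → posterior Normal(-5/6, 2)
obs 3: x=2 → posterior Normal(-1/42, 10/7)
obs 4: x=-10 → posterior Normal(-121/54, 10/9)
obs 5: x=2 → posterior Normal(-97/66, 10/11)
obs 6: x=-1 → posterior Normal(-109/78, 10/13)
obs 7: x=-1/4 → posterior Normal(-56/45, 2/3)
obs 8: x=5/2 → posterior Normal(-41/51, 10/17)
obs 9: x=3/2 → posterior Normal(-32/57, 10/19)
obs 10: x=-4 → posterior Normal(-8/9, 10/21)
obs 11: x=0 → posterior Normal(-56/69, 10/23)
obs 12: x=-3 → posterior Normal(-74/75, 2/5)

k = 3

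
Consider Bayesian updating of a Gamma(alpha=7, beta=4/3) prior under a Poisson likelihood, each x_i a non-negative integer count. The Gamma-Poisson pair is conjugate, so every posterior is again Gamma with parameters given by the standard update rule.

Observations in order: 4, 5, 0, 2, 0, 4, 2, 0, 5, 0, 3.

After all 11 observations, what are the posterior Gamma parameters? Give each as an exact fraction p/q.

obs 1: x=4 → posterior Gamma(11, 7/3)
obs 2: x=5 → posterior Gamma(16, 10/3)
obs 3: x=0 → posterior Gamma(16, 13/3)
obs 4: x=2 → posterior Gamma(18, 16/3)
obs 5: x=0 → posterior Gamma(18, 19/3)
obs 6: x=4 → posterior Gamma(22, 22/3)
obs 7: x=2 → posterior Gamma(24, 25/3)
obs 8: x=0 → posterior Gamma(24, 28/3)
obs 9: x=5 → posterior Gamma(29, 31/3)
obs 10: x=0 → posterior Gamma(29, 34/3)
obs 11: x=3 → posterior Gamma(32, 37/3)

alpha=32, beta=37/3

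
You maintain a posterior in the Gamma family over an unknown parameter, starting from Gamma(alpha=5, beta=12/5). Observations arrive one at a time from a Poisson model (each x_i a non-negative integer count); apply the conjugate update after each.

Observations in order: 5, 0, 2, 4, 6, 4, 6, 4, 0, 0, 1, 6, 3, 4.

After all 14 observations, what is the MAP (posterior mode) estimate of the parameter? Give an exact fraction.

obs 1: x=5 → posterior Gamma(10, 17/5)
obs 2: x=0 → posterior Gamma(10, 22/5)
obs 3: x=2 → posterior Gamma(12, 27/5)
obs 4: x=4 → posterior Gamma(16, 32/5)
obs 5: x=6 → posterior Gamma(22, 37/5)
obs 6: x=4 → posterior Gamma(26, 42/5)
obs 7: x=6 → posterior Gamma(32, 47/5)
obs 8: x=4 → posterior Gamma(36, 52/5)
obs 9: x=0 → posterior Gamma(36, 57/5)
obs 10: x=0 → posterior Gamma(36, 62/5)
obs 11: x=1 → posterior Gamma(37, 67/5)
obs 12: x=6 → posterior Gamma(43, 72/5)
obs 13: x=3 → posterior Gamma(46, 77/5)
obs 14: x=4 → posterior Gamma(50, 82/5)

245/82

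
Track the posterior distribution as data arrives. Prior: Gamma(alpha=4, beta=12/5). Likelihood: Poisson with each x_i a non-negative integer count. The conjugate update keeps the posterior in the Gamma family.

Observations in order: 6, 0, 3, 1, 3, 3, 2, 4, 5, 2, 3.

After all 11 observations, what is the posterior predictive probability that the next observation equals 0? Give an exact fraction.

547889398733702676213614311297941818478464344374520135510515030481/7310883636562819725182433070324627244481920983691122184173803012096

obs 1: x=6 → posterior Gamma(10, 17/5)
obs 2: x=0 → posterior Gamma(10, 22/5)
obs 3: x=3 → posterior Gamma(13, 27/5)
obs 4: x=1 → posterior Gamma(14, 32/5)
obs 5: x=3 → posterior Gamma(17, 37/5)
obs 6: x=3 → posterior Gamma(20, 42/5)
obs 7: x=2 → posterior Gamma(22, 47/5)
obs 8: x=4 → posterior Gamma(26, 52/5)
obs 9: x=5 → posterior Gamma(31, 57/5)
obs 10: x=2 → posterior Gamma(33, 62/5)
obs 11: x=3 → posterior Gamma(36, 67/5)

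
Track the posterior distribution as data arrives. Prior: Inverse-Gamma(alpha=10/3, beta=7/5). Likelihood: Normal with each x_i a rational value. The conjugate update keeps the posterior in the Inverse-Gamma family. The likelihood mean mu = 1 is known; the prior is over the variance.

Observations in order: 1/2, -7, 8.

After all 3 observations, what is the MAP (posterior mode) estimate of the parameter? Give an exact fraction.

6963/700

obs 1: x=1/2 → posterior Inverse-Gamma(23/6, 61/40)
obs 2: x=-7 → posterior Inverse-Gamma(13/3, 1341/40)
obs 3: x=8 → posterior Inverse-Gamma(29/6, 2321/40)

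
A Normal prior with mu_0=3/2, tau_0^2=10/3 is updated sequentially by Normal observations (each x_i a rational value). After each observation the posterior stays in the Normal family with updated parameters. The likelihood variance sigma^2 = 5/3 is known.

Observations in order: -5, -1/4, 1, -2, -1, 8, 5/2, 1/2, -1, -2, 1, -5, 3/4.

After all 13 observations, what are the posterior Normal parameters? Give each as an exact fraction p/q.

obs 1: x=-5 → posterior Normal(-17/6, 10/9)
obs 2: x=-1/4 → posterior Normal(-9/5, 2/3)
obs 3: x=1 → posterior Normal(-1, 10/21)
obs 4: x=-2 → posterior Normal(-11/9, 10/27)
obs 5: x=-1 → posterior Normal(-13/11, 10/33)
obs 6: x=8 → posterior Normal(3/13, 10/39)
obs 7: x=5/2 → posterior Normal(8/15, 2/9)
obs 8: x=1/2 → posterior Normal(9/17, 10/51)
obs 9: x=-1 → posterior Normal(7/19, 10/57)
obs 10: x=-2 → posterior Normal(1/7, 10/63)
obs 11: x=1 → posterior Normal(5/23, 10/69)
obs 12: x=-5 → posterior Normal(-1/5, 2/15)
obs 13: x=3/4 → posterior Normal(-7/54, 10/81)

mu_0=-7/54, tau_0^2=10/81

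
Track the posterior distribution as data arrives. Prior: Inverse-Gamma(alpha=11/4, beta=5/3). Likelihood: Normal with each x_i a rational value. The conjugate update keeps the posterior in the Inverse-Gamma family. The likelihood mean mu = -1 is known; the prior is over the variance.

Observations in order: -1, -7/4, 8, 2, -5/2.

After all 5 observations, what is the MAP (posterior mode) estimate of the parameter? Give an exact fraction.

obs 1: x=-1 → posterior Inverse-Gamma(13/4, 5/3)
obs 2: x=-7/4 → posterior Inverse-Gamma(15/4, 187/96)
obs 3: x=8 → posterior Inverse-Gamma(17/4, 4075/96)
obs 4: x=2 → posterior Inverse-Gamma(19/4, 4507/96)
obs 5: x=-5/2 → posterior Inverse-Gamma(21/4, 4615/96)

923/120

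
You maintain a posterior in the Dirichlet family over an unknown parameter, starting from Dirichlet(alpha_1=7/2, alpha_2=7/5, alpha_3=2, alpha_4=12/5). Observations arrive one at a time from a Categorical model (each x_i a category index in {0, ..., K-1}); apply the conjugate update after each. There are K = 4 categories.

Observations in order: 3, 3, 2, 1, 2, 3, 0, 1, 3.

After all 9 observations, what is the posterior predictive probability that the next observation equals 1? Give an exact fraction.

obs 1: x=3 → posterior Dirichlet(7/2, 7/5, 2, 17/5)
obs 2: x=3 → posterior Dirichlet(7/2, 7/5, 2, 22/5)
obs 3: x=2 → posterior Dirichlet(7/2, 7/5, 3, 22/5)
obs 4: x=1 → posterior Dirichlet(7/2, 12/5, 3, 22/5)
obs 5: x=2 → posterior Dirichlet(7/2, 12/5, 4, 22/5)
obs 6: x=3 → posterior Dirichlet(7/2, 12/5, 4, 27/5)
obs 7: x=0 → posterior Dirichlet(9/2, 12/5, 4, 27/5)
obs 8: x=1 → posterior Dirichlet(9/2, 17/5, 4, 27/5)
obs 9: x=3 → posterior Dirichlet(9/2, 17/5, 4, 32/5)

34/183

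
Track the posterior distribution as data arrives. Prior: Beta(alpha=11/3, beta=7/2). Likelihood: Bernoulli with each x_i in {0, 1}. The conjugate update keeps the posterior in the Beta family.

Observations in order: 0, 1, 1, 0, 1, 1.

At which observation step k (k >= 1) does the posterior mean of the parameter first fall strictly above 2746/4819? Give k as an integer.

k = 6

obs 1: x=0 → posterior Beta(11/3, 9/2)
obs 2: x=1 → posterior Beta(14/3, 9/2)
obs 3: x=1 → posterior Beta(17/3, 9/2)
obs 4: x=0 → posterior Beta(17/3, 11/2)
obs 5: x=1 → posterior Beta(20/3, 11/2)
obs 6: x=1 → posterior Beta(23/3, 11/2)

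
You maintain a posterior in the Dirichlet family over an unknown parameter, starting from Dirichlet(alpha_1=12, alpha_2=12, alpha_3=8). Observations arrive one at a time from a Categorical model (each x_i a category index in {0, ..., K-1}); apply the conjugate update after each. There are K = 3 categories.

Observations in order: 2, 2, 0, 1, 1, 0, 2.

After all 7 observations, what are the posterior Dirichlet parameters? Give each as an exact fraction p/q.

obs 1: x=2 → posterior Dirichlet(12, 12, 9)
obs 2: x=2 → posterior Dirichlet(12, 12, 10)
obs 3: x=0 → posterior Dirichlet(13, 12, 10)
obs 4: x=1 → posterior Dirichlet(13, 13, 10)
obs 5: x=1 → posterior Dirichlet(13, 14, 10)
obs 6: x=0 → posterior Dirichlet(14, 14, 10)
obs 7: x=2 → posterior Dirichlet(14, 14, 11)

alpha_1=14, alpha_2=14, alpha_3=11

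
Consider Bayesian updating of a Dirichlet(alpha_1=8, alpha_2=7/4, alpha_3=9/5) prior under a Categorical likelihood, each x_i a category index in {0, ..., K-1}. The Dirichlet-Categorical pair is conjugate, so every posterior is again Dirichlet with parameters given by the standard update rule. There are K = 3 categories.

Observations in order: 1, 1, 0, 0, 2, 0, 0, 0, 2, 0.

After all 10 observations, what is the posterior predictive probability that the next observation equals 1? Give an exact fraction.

obs 1: x=1 → posterior Dirichlet(8, 11/4, 9/5)
obs 2: x=1 → posterior Dirichlet(8, 15/4, 9/5)
obs 3: x=0 → posterior Dirichlet(9, 15/4, 9/5)
obs 4: x=0 → posterior Dirichlet(10, 15/4, 9/5)
obs 5: x=2 → posterior Dirichlet(10, 15/4, 14/5)
obs 6: x=0 → posterior Dirichlet(11, 15/4, 14/5)
obs 7: x=0 → posterior Dirichlet(12, 15/4, 14/5)
obs 8: x=0 → posterior Dirichlet(13, 15/4, 14/5)
obs 9: x=2 → posterior Dirichlet(13, 15/4, 19/5)
obs 10: x=0 → posterior Dirichlet(14, 15/4, 19/5)

75/431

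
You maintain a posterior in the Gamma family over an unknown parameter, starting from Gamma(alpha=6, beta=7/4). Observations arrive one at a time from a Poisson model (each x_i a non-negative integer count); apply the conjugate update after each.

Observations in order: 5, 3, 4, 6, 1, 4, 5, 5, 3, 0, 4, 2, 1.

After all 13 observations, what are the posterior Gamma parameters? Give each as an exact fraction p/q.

obs 1: x=5 → posterior Gamma(11, 11/4)
obs 2: x=3 → posterior Gamma(14, 15/4)
obs 3: x=4 → posterior Gamma(18, 19/4)
obs 4: x=6 → posterior Gamma(24, 23/4)
obs 5: x=1 → posterior Gamma(25, 27/4)
obs 6: x=4 → posterior Gamma(29, 31/4)
obs 7: x=5 → posterior Gamma(34, 35/4)
obs 8: x=5 → posterior Gamma(39, 39/4)
obs 9: x=3 → posterior Gamma(42, 43/4)
obs 10: x=0 → posterior Gamma(42, 47/4)
obs 11: x=4 → posterior Gamma(46, 51/4)
obs 12: x=2 → posterior Gamma(48, 55/4)
obs 13: x=1 → posterior Gamma(49, 59/4)

alpha=49, beta=59/4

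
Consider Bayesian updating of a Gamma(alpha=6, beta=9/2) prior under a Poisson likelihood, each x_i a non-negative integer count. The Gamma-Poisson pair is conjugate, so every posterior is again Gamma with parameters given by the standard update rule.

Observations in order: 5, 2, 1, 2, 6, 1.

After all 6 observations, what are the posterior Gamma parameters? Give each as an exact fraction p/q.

alpha=23, beta=21/2

obs 1: x=5 → posterior Gamma(11, 11/2)
obs 2: x=2 → posterior Gamma(13, 13/2)
obs 3: x=1 → posterior Gamma(14, 15/2)
obs 4: x=2 → posterior Gamma(16, 17/2)
obs 5: x=6 → posterior Gamma(22, 19/2)
obs 6: x=1 → posterior Gamma(23, 21/2)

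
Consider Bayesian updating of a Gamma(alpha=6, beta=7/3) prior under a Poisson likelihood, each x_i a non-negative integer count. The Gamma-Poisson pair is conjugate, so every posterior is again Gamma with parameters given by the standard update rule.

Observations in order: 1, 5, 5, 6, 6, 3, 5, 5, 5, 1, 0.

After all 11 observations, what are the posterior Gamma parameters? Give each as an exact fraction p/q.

alpha=48, beta=40/3

obs 1: x=1 → posterior Gamma(7, 10/3)
obs 2: x=5 → posterior Gamma(12, 13/3)
obs 3: x=5 → posterior Gamma(17, 16/3)
obs 4: x=6 → posterior Gamma(23, 19/3)
obs 5: x=6 → posterior Gamma(29, 22/3)
obs 6: x=3 → posterior Gamma(32, 25/3)
obs 7: x=5 → posterior Gamma(37, 28/3)
obs 8: x=5 → posterior Gamma(42, 31/3)
obs 9: x=5 → posterior Gamma(47, 34/3)
obs 10: x=1 → posterior Gamma(48, 37/3)
obs 11: x=0 → posterior Gamma(48, 40/3)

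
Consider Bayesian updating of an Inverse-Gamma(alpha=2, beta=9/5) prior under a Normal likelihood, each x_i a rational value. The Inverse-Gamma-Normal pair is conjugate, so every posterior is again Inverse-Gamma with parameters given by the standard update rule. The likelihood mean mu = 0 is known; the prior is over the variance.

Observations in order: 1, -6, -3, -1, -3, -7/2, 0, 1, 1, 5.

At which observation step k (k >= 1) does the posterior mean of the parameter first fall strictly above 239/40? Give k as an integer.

obs 1: x=1 → posterior Inverse-Gamma(5/2, 23/10)
obs 2: x=-6 → posterior Inverse-Gamma(3, 203/10)
obs 3: x=-3 → posterior Inverse-Gamma(7/2, 124/5)
obs 4: x=-1 → posterior Inverse-Gamma(4, 253/10)
obs 5: x=-3 → posterior Inverse-Gamma(9/2, 149/5)
obs 6: x=-7/2 → posterior Inverse-Gamma(5, 1437/40)
obs 7: x=0 → posterior Inverse-Gamma(11/2, 1437/40)
obs 8: x=1 → posterior Inverse-Gamma(6, 1457/40)
obs 9: x=1 → posterior Inverse-Gamma(13/2, 1477/40)
obs 10: x=5 → posterior Inverse-Gamma(7, 1977/40)

k = 2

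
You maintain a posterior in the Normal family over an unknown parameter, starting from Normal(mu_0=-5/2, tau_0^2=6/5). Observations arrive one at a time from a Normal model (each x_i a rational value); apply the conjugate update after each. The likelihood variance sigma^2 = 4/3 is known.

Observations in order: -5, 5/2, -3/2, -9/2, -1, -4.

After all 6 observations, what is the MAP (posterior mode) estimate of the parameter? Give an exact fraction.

-293/128

obs 1: x=-5 → posterior Normal(-70/19, 12/19)
obs 2: x=5/2 → posterior Normal(-95/56, 3/7)
obs 3: x=-3/2 → posterior Normal(-61/37, 12/37)
obs 4: x=-9/2 → posterior Normal(-203/92, 6/23)
obs 5: x=-1 → posterior Normal(-221/110, 12/55)
obs 6: x=-4 → posterior Normal(-293/128, 3/16)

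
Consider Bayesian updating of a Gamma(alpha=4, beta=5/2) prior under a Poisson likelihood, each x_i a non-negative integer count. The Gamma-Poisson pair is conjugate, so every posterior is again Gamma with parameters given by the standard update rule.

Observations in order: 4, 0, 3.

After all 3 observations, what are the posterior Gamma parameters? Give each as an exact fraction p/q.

obs 1: x=4 → posterior Gamma(8, 7/2)
obs 2: x=0 → posterior Gamma(8, 9/2)
obs 3: x=3 → posterior Gamma(11, 11/2)

alpha=11, beta=11/2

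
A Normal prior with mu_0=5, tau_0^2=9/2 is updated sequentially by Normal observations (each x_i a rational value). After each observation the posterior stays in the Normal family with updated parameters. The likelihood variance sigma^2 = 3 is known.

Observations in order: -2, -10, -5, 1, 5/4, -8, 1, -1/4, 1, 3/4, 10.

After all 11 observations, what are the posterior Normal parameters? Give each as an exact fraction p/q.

mu_0=-83/140, tau_0^2=9/35

obs 1: x=-2 → posterior Normal(4/5, 9/5)
obs 2: x=-10 → posterior Normal(-13/4, 9/8)
obs 3: x=-5 → posterior Normal(-41/11, 9/11)
obs 4: x=1 → posterior Normal(-19/7, 9/14)
obs 5: x=5/4 → posterior Normal(-137/68, 9/17)
obs 6: x=-8 → posterior Normal(-233/80, 9/20)
obs 7: x=1 → posterior Normal(-221/92, 9/23)
obs 8: x=-1/4 → posterior Normal(-28/13, 9/26)
obs 9: x=1 → posterior Normal(-53/29, 9/29)
obs 10: x=3/4 → posterior Normal(-203/128, 9/32)
obs 11: x=10 → posterior Normal(-83/140, 9/35)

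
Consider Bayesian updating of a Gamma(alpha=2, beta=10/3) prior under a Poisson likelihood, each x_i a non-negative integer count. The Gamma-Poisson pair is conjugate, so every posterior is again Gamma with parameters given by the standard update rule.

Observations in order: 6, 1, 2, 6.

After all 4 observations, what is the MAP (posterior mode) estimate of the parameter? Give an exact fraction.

obs 1: x=6 → posterior Gamma(8, 13/3)
obs 2: x=1 → posterior Gamma(9, 16/3)
obs 3: x=2 → posterior Gamma(11, 19/3)
obs 4: x=6 → posterior Gamma(17, 22/3)

24/11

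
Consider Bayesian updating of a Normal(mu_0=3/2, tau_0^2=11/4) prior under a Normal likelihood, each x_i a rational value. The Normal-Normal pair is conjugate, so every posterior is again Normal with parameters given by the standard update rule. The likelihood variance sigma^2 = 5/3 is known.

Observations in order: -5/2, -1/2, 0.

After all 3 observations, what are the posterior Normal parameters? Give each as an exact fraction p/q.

obs 1: x=-5/2 → posterior Normal(-105/106, 55/53)
obs 2: x=-1/2 → posterior Normal(-69/86, 55/86)
obs 3: x=0 → posterior Normal(-69/119, 55/119)

mu_0=-69/119, tau_0^2=55/119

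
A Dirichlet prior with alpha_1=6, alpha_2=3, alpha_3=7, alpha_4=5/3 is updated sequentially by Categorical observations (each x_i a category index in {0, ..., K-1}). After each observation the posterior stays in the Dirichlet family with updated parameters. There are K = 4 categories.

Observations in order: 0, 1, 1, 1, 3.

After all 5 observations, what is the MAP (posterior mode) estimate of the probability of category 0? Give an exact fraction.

obs 1: x=0 → posterior Dirichlet(7, 3, 7, 5/3)
obs 2: x=1 → posterior Dirichlet(7, 4, 7, 5/3)
obs 3: x=1 → posterior Dirichlet(7, 5, 7, 5/3)
obs 4: x=1 → posterior Dirichlet(7, 6, 7, 5/3)
obs 5: x=3 → posterior Dirichlet(7, 6, 7, 8/3)

9/28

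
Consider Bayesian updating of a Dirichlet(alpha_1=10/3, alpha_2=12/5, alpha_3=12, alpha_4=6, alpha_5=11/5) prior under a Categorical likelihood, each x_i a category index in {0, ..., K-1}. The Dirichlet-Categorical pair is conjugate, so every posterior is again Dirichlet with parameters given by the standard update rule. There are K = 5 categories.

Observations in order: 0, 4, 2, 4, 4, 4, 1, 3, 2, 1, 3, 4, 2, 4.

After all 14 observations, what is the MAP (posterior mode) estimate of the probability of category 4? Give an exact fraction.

obs 1: x=0 → posterior Dirichlet(13/3, 12/5, 12, 6, 11/5)
obs 2: x=4 → posterior Dirichlet(13/3, 12/5, 12, 6, 16/5)
obs 3: x=2 → posterior Dirichlet(13/3, 12/5, 13, 6, 16/5)
obs 4: x=4 → posterior Dirichlet(13/3, 12/5, 13, 6, 21/5)
obs 5: x=4 → posterior Dirichlet(13/3, 12/5, 13, 6, 26/5)
obs 6: x=4 → posterior Dirichlet(13/3, 12/5, 13, 6, 31/5)
obs 7: x=1 → posterior Dirichlet(13/3, 17/5, 13, 6, 31/5)
obs 8: x=3 → posterior Dirichlet(13/3, 17/5, 13, 7, 31/5)
obs 9: x=2 → posterior Dirichlet(13/3, 17/5, 14, 7, 31/5)
obs 10: x=1 → posterior Dirichlet(13/3, 22/5, 14, 7, 31/5)
obs 11: x=3 → posterior Dirichlet(13/3, 22/5, 14, 8, 31/5)
obs 12: x=4 → posterior Dirichlet(13/3, 22/5, 14, 8, 36/5)
obs 13: x=2 → posterior Dirichlet(13/3, 22/5, 15, 8, 36/5)
obs 14: x=4 → posterior Dirichlet(13/3, 22/5, 15, 8, 41/5)

27/131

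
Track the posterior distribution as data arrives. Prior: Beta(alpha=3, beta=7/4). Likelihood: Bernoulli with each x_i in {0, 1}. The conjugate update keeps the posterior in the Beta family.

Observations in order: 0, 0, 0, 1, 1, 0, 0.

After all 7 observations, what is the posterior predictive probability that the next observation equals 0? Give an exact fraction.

27/47

obs 1: x=0 → posterior Beta(3, 11/4)
obs 2: x=0 → posterior Beta(3, 15/4)
obs 3: x=0 → posterior Beta(3, 19/4)
obs 4: x=1 → posterior Beta(4, 19/4)
obs 5: x=1 → posterior Beta(5, 19/4)
obs 6: x=0 → posterior Beta(5, 23/4)
obs 7: x=0 → posterior Beta(5, 27/4)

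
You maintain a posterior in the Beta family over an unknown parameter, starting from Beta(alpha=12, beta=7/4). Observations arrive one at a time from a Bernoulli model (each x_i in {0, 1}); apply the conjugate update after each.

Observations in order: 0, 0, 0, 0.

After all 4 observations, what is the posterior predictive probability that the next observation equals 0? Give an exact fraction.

obs 1: x=0 → posterior Beta(12, 11/4)
obs 2: x=0 → posterior Beta(12, 15/4)
obs 3: x=0 → posterior Beta(12, 19/4)
obs 4: x=0 → posterior Beta(12, 23/4)

23/71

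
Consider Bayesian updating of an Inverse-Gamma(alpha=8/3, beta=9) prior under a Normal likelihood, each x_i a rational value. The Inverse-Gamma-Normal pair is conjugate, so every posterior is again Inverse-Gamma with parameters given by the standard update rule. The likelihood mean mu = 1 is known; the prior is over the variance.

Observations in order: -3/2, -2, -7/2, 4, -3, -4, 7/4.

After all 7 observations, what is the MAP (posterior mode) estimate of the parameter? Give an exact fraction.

obs 1: x=-3/2 → posterior Inverse-Gamma(19/6, 97/8)
obs 2: x=-2 → posterior Inverse-Gamma(11/3, 133/8)
obs 3: x=-7/2 → posterior Inverse-Gamma(25/6, 107/4)
obs 4: x=4 → posterior Inverse-Gamma(14/3, 125/4)
obs 5: x=-3 → posterior Inverse-Gamma(31/6, 157/4)
obs 6: x=-4 → posterior Inverse-Gamma(17/3, 207/4)
obs 7: x=7/4 → posterior Inverse-Gamma(37/6, 1665/32)

4995/688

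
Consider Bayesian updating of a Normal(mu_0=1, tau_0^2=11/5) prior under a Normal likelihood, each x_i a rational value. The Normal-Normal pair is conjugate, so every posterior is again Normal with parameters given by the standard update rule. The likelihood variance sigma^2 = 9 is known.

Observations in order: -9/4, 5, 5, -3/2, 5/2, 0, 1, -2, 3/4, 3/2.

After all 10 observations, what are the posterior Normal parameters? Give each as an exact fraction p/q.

mu_0=1, tau_0^2=99/155

obs 1: x=-9/4 → posterior Normal(81/224, 99/56)
obs 2: x=5 → posterior Normal(301/268, 99/67)
obs 3: x=5 → posterior Normal(521/312, 33/26)
obs 4: x=-3/2 → posterior Normal(455/356, 99/89)
obs 5: x=5/2 → posterior Normal(113/80, 99/100)
obs 6: x=0 → posterior Normal(565/444, 33/37)
obs 7: x=1 → posterior Normal(609/488, 99/122)
obs 8: x=-2 → posterior Normal(521/532, 99/133)
obs 9: x=3/4 → posterior Normal(277/288, 11/16)
obs 10: x=3/2 → posterior Normal(1, 99/155)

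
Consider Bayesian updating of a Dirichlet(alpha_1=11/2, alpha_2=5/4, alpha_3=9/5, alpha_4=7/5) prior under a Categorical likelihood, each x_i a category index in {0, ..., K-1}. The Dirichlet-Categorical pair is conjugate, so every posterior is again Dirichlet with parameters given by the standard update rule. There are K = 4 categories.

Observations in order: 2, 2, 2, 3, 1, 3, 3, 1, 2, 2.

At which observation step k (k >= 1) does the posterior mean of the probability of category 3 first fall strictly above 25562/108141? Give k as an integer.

obs 1: x=2 → posterior Dirichlet(11/2, 5/4, 14/5, 7/5)
obs 2: x=2 → posterior Dirichlet(11/2, 5/4, 19/5, 7/5)
obs 3: x=2 → posterior Dirichlet(11/2, 5/4, 24/5, 7/5)
obs 4: x=3 → posterior Dirichlet(11/2, 5/4, 24/5, 12/5)
obs 5: x=1 → posterior Dirichlet(11/2, 9/4, 24/5, 12/5)
obs 6: x=3 → posterior Dirichlet(11/2, 9/4, 24/5, 17/5)
obs 7: x=3 → posterior Dirichlet(11/2, 9/4, 24/5, 22/5)
obs 8: x=1 → posterior Dirichlet(11/2, 13/4, 24/5, 22/5)
obs 9: x=2 → posterior Dirichlet(11/2, 13/4, 29/5, 22/5)
obs 10: x=2 → posterior Dirichlet(11/2, 13/4, 34/5, 22/5)

k = 7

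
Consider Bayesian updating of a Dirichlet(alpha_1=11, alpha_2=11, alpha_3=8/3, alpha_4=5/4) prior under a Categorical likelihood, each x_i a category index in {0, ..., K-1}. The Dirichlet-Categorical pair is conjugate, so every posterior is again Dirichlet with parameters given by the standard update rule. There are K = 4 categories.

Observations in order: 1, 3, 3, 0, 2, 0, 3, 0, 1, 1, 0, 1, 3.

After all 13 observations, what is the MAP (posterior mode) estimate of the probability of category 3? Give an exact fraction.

51/419

obs 1: x=1 → posterior Dirichlet(11, 12, 8/3, 5/4)
obs 2: x=3 → posterior Dirichlet(11, 12, 8/3, 9/4)
obs 3: x=3 → posterior Dirichlet(11, 12, 8/3, 13/4)
obs 4: x=0 → posterior Dirichlet(12, 12, 8/3, 13/4)
obs 5: x=2 → posterior Dirichlet(12, 12, 11/3, 13/4)
obs 6: x=0 → posterior Dirichlet(13, 12, 11/3, 13/4)
obs 7: x=3 → posterior Dirichlet(13, 12, 11/3, 17/4)
obs 8: x=0 → posterior Dirichlet(14, 12, 11/3, 17/4)
obs 9: x=1 → posterior Dirichlet(14, 13, 11/3, 17/4)
obs 10: x=1 → posterior Dirichlet(14, 14, 11/3, 17/4)
obs 11: x=0 → posterior Dirichlet(15, 14, 11/3, 17/4)
obs 12: x=1 → posterior Dirichlet(15, 15, 11/3, 17/4)
obs 13: x=3 → posterior Dirichlet(15, 15, 11/3, 21/4)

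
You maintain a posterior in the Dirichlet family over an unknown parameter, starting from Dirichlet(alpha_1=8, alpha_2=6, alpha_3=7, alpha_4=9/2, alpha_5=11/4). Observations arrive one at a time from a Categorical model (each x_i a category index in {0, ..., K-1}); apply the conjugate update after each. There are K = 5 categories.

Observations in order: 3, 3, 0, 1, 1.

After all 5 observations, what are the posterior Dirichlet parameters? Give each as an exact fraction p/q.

alpha_1=9, alpha_2=8, alpha_3=7, alpha_4=13/2, alpha_5=11/4

obs 1: x=3 → posterior Dirichlet(8, 6, 7, 11/2, 11/4)
obs 2: x=3 → posterior Dirichlet(8, 6, 7, 13/2, 11/4)
obs 3: x=0 → posterior Dirichlet(9, 6, 7, 13/2, 11/4)
obs 4: x=1 → posterior Dirichlet(9, 7, 7, 13/2, 11/4)
obs 5: x=1 → posterior Dirichlet(9, 8, 7, 13/2, 11/4)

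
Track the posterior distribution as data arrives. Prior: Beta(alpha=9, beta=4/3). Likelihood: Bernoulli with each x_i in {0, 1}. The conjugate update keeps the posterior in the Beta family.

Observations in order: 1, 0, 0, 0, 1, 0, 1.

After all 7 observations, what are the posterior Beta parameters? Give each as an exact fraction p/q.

obs 1: x=1 → posterior Beta(10, 4/3)
obs 2: x=0 → posterior Beta(10, 7/3)
obs 3: x=0 → posterior Beta(10, 10/3)
obs 4: x=0 → posterior Beta(10, 13/3)
obs 5: x=1 → posterior Beta(11, 13/3)
obs 6: x=0 → posterior Beta(11, 16/3)
obs 7: x=1 → posterior Beta(12, 16/3)

alpha=12, beta=16/3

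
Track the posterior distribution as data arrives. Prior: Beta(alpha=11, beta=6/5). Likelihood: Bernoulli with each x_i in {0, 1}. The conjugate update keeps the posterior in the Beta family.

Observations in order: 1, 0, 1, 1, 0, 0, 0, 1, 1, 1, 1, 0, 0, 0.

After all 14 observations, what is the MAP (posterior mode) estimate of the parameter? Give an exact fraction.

obs 1: x=1 → posterior Beta(12, 6/5)
obs 2: x=0 → posterior Beta(12, 11/5)
obs 3: x=1 → posterior Beta(13, 11/5)
obs 4: x=1 → posterior Beta(14, 11/5)
obs 5: x=0 → posterior Beta(14, 16/5)
obs 6: x=0 → posterior Beta(14, 21/5)
obs 7: x=0 → posterior Beta(14, 26/5)
obs 8: x=1 → posterior Beta(15, 26/5)
obs 9: x=1 → posterior Beta(16, 26/5)
obs 10: x=1 → posterior Beta(17, 26/5)
obs 11: x=1 → posterior Beta(18, 26/5)
obs 12: x=0 → posterior Beta(18, 31/5)
obs 13: x=0 → posterior Beta(18, 36/5)
obs 14: x=0 → posterior Beta(18, 41/5)

85/121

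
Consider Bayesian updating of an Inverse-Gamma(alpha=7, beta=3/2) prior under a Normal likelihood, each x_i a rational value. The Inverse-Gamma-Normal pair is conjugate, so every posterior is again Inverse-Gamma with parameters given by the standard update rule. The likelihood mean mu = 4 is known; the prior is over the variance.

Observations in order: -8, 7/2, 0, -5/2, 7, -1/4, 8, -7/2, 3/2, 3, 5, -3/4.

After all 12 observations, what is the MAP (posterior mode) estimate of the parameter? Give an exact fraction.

2685/224

obs 1: x=-8 → posterior Inverse-Gamma(15/2, 147/2)
obs 2: x=7/2 → posterior Inverse-Gamma(8, 589/8)
obs 3: x=0 → posterior Inverse-Gamma(17/2, 653/8)
obs 4: x=-5/2 → posterior Inverse-Gamma(9, 411/4)
obs 5: x=7 → posterior Inverse-Gamma(19/2, 429/4)
obs 6: x=-1/4 → posterior Inverse-Gamma(10, 3721/32)
obs 7: x=8 → posterior Inverse-Gamma(21/2, 3977/32)
obs 8: x=-7/2 → posterior Inverse-Gamma(11, 4877/32)
obs 9: x=3/2 → posterior Inverse-Gamma(23/2, 4977/32)
obs 10: x=3 → posterior Inverse-Gamma(12, 4993/32)
obs 11: x=5 → posterior Inverse-Gamma(25/2, 5009/32)
obs 12: x=-3/4 → posterior Inverse-Gamma(13, 2685/16)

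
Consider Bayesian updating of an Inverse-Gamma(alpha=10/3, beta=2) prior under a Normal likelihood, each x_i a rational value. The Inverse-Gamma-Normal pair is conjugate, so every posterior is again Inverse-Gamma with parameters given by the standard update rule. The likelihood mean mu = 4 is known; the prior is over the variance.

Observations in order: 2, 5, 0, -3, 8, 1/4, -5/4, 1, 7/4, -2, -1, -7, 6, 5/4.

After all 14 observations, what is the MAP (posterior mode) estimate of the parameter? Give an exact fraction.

4071/272

obs 1: x=2 → posterior Inverse-Gamma(23/6, 4)
obs 2: x=5 → posterior Inverse-Gamma(13/3, 9/2)
obs 3: x=0 → posterior Inverse-Gamma(29/6, 25/2)
obs 4: x=-3 → posterior Inverse-Gamma(16/3, 37)
obs 5: x=8 → posterior Inverse-Gamma(35/6, 45)
obs 6: x=1/4 → posterior Inverse-Gamma(19/3, 1665/32)
obs 7: x=-5/4 → posterior Inverse-Gamma(41/6, 1053/16)
obs 8: x=1 → posterior Inverse-Gamma(22/3, 1125/16)
obs 9: x=7/4 → posterior Inverse-Gamma(47/6, 2331/32)
obs 10: x=-2 → posterior Inverse-Gamma(25/3, 2907/32)
obs 11: x=-1 → posterior Inverse-Gamma(53/6, 3307/32)
obs 12: x=-7 → posterior Inverse-Gamma(28/3, 5243/32)
obs 13: x=6 → posterior Inverse-Gamma(59/6, 5307/32)
obs 14: x=5/4 → posterior Inverse-Gamma(31/3, 1357/8)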